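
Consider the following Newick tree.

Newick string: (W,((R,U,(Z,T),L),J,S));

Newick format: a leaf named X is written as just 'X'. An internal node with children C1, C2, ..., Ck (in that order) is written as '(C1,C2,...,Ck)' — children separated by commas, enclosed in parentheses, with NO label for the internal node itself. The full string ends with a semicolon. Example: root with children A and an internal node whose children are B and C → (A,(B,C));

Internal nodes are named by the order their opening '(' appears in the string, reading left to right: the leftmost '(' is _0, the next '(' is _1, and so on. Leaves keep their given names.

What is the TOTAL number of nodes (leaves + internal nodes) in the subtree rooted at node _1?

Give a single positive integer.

Answer: 10

Derivation:
Newick: (W,((R,U,(Z,T),L),J,S));
Locate _1: it is the '(' at position 3 (the 2nd '(' reading left to right).
Query: subtree rooted at _1
_1: subtree_size = 1 + 9
  _2: subtree_size = 1 + 6
    R: subtree_size = 1 + 0
    U: subtree_size = 1 + 0
    _3: subtree_size = 1 + 2
      Z: subtree_size = 1 + 0
      T: subtree_size = 1 + 0
    L: subtree_size = 1 + 0
  J: subtree_size = 1 + 0
  S: subtree_size = 1 + 0
Total subtree size of _1: 10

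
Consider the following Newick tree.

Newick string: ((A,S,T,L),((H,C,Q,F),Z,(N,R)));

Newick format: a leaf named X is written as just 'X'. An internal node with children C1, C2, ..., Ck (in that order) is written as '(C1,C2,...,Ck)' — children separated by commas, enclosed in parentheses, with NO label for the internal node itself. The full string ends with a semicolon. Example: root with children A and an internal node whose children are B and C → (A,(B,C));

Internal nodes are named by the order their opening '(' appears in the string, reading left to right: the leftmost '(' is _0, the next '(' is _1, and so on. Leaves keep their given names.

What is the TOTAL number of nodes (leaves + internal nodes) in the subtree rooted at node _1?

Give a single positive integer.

Answer: 5

Derivation:
Newick: ((A,S,T,L),((H,C,Q,F),Z,(N,R)));
Locate _1: it is the '(' at position 1 (the 2nd '(' reading left to right).
Query: subtree rooted at _1
_1: subtree_size = 1 + 4
  A: subtree_size = 1 + 0
  S: subtree_size = 1 + 0
  T: subtree_size = 1 + 0
  L: subtree_size = 1 + 0
Total subtree size of _1: 5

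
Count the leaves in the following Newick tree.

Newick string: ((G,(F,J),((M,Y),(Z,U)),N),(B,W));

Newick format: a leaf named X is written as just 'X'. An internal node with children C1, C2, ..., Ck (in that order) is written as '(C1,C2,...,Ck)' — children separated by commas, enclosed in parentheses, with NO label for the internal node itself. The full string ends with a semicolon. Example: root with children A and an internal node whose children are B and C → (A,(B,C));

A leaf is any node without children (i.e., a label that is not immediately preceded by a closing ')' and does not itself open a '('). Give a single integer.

Newick: ((G,(F,J),((M,Y),(Z,U)),N),(B,W));
Scan left-to-right; a leaf is any maximal label run not followed by '(':
  pos 2: leaf 'G' → count = 1
  pos 5: leaf 'F' → count = 2
  pos 7: leaf 'J' → count = 3
  pos 12: leaf 'M' → count = 4
  pos 14: leaf 'Y' → count = 5
  pos 18: leaf 'Z' → count = 6
  pos 20: leaf 'U' → count = 7
  pos 24: leaf 'N' → count = 8
  pos 28: leaf 'B' → count = 9
  pos 30: leaf 'W' → count = 10
Total leaves: 10

Answer: 10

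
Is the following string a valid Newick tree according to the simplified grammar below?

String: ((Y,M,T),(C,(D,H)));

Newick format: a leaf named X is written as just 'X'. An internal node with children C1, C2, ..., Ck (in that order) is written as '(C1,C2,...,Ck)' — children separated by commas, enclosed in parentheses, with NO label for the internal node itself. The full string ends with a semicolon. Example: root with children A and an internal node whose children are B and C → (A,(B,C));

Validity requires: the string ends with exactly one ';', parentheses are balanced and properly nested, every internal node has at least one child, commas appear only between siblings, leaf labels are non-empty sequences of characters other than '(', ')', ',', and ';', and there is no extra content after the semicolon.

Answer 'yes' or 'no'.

Input: ((Y,M,T),(C,(D,H)));
Paren balance: 4 '(' vs 4 ')' OK
Ends with single ';': True
Full parse: OK
Valid: True

Answer: yes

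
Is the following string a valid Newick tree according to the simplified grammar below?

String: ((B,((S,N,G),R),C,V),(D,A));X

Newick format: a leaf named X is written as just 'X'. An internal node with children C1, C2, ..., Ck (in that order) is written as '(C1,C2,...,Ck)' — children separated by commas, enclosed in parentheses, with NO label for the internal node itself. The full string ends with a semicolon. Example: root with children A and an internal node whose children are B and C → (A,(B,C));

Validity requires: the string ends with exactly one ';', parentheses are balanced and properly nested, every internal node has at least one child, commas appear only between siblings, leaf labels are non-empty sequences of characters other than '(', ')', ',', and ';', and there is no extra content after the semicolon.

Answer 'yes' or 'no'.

Input: ((B,((S,N,G),R),C,V),(D,A));X
Paren balance: 5 '(' vs 5 ')' OK
Ends with single ';': False
Full parse: FAILS (must end with ;)
Valid: False

Answer: no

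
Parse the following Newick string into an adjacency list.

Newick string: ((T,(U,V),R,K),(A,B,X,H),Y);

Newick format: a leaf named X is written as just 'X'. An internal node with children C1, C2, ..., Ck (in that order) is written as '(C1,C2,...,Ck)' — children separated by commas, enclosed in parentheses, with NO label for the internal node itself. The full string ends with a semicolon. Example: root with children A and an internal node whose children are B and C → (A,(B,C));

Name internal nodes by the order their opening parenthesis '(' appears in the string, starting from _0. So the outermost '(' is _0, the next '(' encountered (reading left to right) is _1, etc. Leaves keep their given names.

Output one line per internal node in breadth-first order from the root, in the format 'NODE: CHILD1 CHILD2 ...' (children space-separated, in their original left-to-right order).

Answer: _0: _1 _3 Y
_1: T _2 R K
_3: A B X H
_2: U V

Derivation:
Input: ((T,(U,V),R,K),(A,B,X,H),Y);
Scanning left-to-right, naming '(' by encounter order:
  pos 0: '(' -> open internal node _0 (depth 1)
  pos 1: '(' -> open internal node _1 (depth 2)
  pos 4: '(' -> open internal node _2 (depth 3)
  pos 8: ')' -> close internal node _2 (now at depth 2)
  pos 13: ')' -> close internal node _1 (now at depth 1)
  pos 15: '(' -> open internal node _3 (depth 2)
  pos 23: ')' -> close internal node _3 (now at depth 1)
  pos 26: ')' -> close internal node _0 (now at depth 0)
Total internal nodes: 4
BFS adjacency from root:
  _0: _1 _3 Y
  _1: T _2 R K
  _3: A B X H
  _2: U V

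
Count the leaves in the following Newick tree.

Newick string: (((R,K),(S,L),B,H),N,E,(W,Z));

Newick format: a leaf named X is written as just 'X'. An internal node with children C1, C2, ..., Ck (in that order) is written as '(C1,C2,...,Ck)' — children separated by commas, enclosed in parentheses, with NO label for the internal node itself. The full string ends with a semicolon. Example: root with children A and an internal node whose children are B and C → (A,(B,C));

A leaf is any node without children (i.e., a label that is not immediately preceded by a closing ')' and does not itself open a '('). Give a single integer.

Answer: 10

Derivation:
Newick: (((R,K),(S,L),B,H),N,E,(W,Z));
Scan left-to-right; a leaf is any maximal label run not followed by '(':
  pos 3: leaf 'R' → count = 1
  pos 5: leaf 'K' → count = 2
  pos 9: leaf 'S' → count = 3
  pos 11: leaf 'L' → count = 4
  pos 14: leaf 'B' → count = 5
  pos 16: leaf 'H' → count = 6
  pos 19: leaf 'N' → count = 7
  pos 21: leaf 'E' → count = 8
  pos 24: leaf 'W' → count = 9
  pos 26: leaf 'Z' → count = 10
Total leaves: 10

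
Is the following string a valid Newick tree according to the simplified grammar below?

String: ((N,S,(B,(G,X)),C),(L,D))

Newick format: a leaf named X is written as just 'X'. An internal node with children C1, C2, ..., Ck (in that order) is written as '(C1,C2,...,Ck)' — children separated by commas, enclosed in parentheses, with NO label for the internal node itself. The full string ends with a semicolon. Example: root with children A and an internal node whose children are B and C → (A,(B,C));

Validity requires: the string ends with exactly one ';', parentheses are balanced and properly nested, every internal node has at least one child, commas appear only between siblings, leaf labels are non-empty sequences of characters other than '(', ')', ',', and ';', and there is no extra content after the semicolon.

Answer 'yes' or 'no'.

Input: ((N,S,(B,(G,X)),C),(L,D))
Paren balance: 5 '(' vs 5 ')' OK
Ends with single ';': False
Full parse: FAILS (must end with ;)
Valid: False

Answer: no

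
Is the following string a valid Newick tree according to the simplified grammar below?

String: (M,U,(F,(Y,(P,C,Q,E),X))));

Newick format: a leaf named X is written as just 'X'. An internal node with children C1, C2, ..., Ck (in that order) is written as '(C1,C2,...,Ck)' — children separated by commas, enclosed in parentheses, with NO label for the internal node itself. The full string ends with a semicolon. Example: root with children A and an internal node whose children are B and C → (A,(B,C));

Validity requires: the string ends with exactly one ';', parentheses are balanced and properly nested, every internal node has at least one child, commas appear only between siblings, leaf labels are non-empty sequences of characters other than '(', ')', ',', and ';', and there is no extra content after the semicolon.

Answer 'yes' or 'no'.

Input: (M,U,(F,(Y,(P,C,Q,E),X))));
Paren balance: 4 '(' vs 5 ')' MISMATCH
Ends with single ';': True
Full parse: FAILS (extra content after tree at pos 25)
Valid: False

Answer: no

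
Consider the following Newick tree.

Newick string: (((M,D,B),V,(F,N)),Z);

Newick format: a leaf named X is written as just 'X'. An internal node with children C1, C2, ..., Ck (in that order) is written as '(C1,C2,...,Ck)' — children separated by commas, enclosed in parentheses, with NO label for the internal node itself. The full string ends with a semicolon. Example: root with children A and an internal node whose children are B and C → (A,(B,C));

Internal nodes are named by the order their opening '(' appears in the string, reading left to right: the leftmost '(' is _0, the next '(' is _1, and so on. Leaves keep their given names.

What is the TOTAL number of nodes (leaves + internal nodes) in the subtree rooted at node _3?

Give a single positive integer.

Newick: (((M,D,B),V,(F,N)),Z);
Locate _3: it is the '(' at position 12 (the 4th '(' reading left to right).
Query: subtree rooted at _3
_3: subtree_size = 1 + 2
  F: subtree_size = 1 + 0
  N: subtree_size = 1 + 0
Total subtree size of _3: 3

Answer: 3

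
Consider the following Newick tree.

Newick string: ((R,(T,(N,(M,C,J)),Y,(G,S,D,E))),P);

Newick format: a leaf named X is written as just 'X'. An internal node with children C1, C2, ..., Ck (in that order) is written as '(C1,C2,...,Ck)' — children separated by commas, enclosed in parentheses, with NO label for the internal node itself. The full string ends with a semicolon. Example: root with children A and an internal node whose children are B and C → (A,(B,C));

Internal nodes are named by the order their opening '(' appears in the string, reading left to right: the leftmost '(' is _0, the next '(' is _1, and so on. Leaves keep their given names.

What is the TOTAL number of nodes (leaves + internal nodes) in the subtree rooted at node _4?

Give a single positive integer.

Newick: ((R,(T,(N,(M,C,J)),Y,(G,S,D,E))),P);
Locate _4: it is the '(' at position 10 (the 5th '(' reading left to right).
Query: subtree rooted at _4
_4: subtree_size = 1 + 3
  M: subtree_size = 1 + 0
  C: subtree_size = 1 + 0
  J: subtree_size = 1 + 0
Total subtree size of _4: 4

Answer: 4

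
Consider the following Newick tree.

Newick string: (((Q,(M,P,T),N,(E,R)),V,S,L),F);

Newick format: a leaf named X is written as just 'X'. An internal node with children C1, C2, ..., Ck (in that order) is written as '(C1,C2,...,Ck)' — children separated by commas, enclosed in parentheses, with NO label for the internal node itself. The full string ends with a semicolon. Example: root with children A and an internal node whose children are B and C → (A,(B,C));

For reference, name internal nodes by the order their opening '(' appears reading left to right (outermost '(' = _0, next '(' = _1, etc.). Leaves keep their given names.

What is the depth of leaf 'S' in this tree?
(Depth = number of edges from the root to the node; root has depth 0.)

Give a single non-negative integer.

Newick: (((Q,(M,P,T),N,(E,R)),V,S,L),F);
Naming internals by '(' encounter order: outermost '(' = _0, next = _1, ...
Query node: S
Path from root: _0 -> _1 -> S
Depth of S: 2 (number of edges from root)

Answer: 2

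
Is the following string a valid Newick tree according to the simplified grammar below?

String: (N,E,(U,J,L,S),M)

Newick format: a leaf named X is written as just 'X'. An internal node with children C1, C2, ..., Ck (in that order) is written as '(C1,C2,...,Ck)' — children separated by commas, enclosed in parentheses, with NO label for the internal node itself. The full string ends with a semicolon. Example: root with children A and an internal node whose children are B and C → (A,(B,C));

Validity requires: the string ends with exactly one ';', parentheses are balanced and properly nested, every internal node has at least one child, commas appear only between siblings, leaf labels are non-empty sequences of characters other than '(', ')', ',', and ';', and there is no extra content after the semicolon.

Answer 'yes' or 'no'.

Input: (N,E,(U,J,L,S),M)
Paren balance: 2 '(' vs 2 ')' OK
Ends with single ';': False
Full parse: FAILS (must end with ;)
Valid: False

Answer: no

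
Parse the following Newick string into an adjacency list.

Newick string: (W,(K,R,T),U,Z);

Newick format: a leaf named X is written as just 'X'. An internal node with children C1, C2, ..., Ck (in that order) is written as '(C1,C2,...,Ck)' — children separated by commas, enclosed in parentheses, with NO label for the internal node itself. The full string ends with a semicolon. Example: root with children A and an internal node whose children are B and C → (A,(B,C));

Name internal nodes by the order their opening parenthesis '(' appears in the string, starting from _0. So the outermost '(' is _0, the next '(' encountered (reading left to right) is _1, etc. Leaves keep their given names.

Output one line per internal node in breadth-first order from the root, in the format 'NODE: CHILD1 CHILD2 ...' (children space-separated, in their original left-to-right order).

Input: (W,(K,R,T),U,Z);
Scanning left-to-right, naming '(' by encounter order:
  pos 0: '(' -> open internal node _0 (depth 1)
  pos 3: '(' -> open internal node _1 (depth 2)
  pos 9: ')' -> close internal node _1 (now at depth 1)
  pos 14: ')' -> close internal node _0 (now at depth 0)
Total internal nodes: 2
BFS adjacency from root:
  _0: W _1 U Z
  _1: K R T

Answer: _0: W _1 U Z
_1: K R T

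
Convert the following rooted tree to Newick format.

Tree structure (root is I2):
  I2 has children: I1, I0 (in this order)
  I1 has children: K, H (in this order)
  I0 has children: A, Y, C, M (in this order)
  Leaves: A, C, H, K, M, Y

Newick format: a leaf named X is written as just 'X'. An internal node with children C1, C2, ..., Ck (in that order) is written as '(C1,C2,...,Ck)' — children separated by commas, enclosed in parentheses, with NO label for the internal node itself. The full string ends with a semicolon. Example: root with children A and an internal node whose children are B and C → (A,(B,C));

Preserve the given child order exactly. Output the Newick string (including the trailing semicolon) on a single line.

internal I2 with children ['I1', 'I0']
  internal I1 with children ['K', 'H']
    leaf 'K' → 'K'
    leaf 'H' → 'H'
  → '(K,H)'
  internal I0 with children ['A', 'Y', 'C', 'M']
    leaf 'A' → 'A'
    leaf 'Y' → 'Y'
    leaf 'C' → 'C'
    leaf 'M' → 'M'
  → '(A,Y,C,M)'
→ '((K,H),(A,Y,C,M))'
Final: ((K,H),(A,Y,C,M));

Answer: ((K,H),(A,Y,C,M));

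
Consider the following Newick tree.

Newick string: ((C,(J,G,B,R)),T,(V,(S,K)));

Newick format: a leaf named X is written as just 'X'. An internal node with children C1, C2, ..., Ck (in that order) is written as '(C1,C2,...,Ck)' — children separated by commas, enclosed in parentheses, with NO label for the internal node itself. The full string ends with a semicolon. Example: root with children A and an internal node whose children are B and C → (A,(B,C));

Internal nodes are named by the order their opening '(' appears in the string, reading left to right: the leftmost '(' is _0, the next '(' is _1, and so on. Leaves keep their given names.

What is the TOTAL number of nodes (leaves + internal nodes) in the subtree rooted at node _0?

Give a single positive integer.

Answer: 14

Derivation:
Newick: ((C,(J,G,B,R)),T,(V,(S,K)));
Locate _0: it is the '(' at position 0 (the 1st '(' reading left to right).
Query: subtree rooted at _0
_0: subtree_size = 1 + 13
  _1: subtree_size = 1 + 6
    C: subtree_size = 1 + 0
    _2: subtree_size = 1 + 4
      J: subtree_size = 1 + 0
      G: subtree_size = 1 + 0
      B: subtree_size = 1 + 0
      R: subtree_size = 1 + 0
  T: subtree_size = 1 + 0
  _3: subtree_size = 1 + 4
    V: subtree_size = 1 + 0
    _4: subtree_size = 1 + 2
      S: subtree_size = 1 + 0
      K: subtree_size = 1 + 0
Total subtree size of _0: 14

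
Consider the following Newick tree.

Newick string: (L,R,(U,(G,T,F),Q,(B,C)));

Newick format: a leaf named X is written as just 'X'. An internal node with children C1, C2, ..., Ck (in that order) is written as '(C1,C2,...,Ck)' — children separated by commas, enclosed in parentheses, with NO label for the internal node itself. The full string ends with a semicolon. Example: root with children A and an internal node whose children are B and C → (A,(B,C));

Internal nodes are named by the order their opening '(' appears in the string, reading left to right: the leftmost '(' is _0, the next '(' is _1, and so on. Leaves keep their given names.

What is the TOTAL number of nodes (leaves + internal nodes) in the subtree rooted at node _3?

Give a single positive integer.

Answer: 3

Derivation:
Newick: (L,R,(U,(G,T,F),Q,(B,C)));
Locate _3: it is the '(' at position 18 (the 4th '(' reading left to right).
Query: subtree rooted at _3
_3: subtree_size = 1 + 2
  B: subtree_size = 1 + 0
  C: subtree_size = 1 + 0
Total subtree size of _3: 3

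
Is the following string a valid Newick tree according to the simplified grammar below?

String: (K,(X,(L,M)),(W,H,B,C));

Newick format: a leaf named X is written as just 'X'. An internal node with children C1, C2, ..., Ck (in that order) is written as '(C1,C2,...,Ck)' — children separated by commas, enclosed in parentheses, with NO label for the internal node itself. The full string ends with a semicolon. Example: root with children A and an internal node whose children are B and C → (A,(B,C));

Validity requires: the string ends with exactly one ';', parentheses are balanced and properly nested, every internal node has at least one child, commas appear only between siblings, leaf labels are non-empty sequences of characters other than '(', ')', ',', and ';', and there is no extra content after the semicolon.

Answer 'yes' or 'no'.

Answer: yes

Derivation:
Input: (K,(X,(L,M)),(W,H,B,C));
Paren balance: 4 '(' vs 4 ')' OK
Ends with single ';': True
Full parse: OK
Valid: True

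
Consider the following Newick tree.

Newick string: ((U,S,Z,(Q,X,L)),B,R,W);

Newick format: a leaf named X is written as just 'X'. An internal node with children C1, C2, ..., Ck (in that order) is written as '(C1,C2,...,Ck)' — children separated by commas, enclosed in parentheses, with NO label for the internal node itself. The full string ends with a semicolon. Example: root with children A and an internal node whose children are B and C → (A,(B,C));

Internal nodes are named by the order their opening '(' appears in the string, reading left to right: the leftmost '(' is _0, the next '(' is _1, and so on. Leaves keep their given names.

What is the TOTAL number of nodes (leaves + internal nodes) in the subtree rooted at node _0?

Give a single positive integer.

Newick: ((U,S,Z,(Q,X,L)),B,R,W);
Locate _0: it is the '(' at position 0 (the 1st '(' reading left to right).
Query: subtree rooted at _0
_0: subtree_size = 1 + 11
  _1: subtree_size = 1 + 7
    U: subtree_size = 1 + 0
    S: subtree_size = 1 + 0
    Z: subtree_size = 1 + 0
    _2: subtree_size = 1 + 3
      Q: subtree_size = 1 + 0
      X: subtree_size = 1 + 0
      L: subtree_size = 1 + 0
  B: subtree_size = 1 + 0
  R: subtree_size = 1 + 0
  W: subtree_size = 1 + 0
Total subtree size of _0: 12

Answer: 12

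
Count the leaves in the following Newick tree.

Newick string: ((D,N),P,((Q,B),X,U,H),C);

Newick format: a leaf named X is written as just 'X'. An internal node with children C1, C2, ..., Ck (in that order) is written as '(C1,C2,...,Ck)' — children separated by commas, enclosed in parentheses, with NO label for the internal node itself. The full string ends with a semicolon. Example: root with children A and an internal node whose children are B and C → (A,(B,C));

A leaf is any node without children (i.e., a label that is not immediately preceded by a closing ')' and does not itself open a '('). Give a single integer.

Newick: ((D,N),P,((Q,B),X,U,H),C);
Scan left-to-right; a leaf is any maximal label run not followed by '(':
  pos 2: leaf 'D' → count = 1
  pos 4: leaf 'N' → count = 2
  pos 7: leaf 'P' → count = 3
  pos 11: leaf 'Q' → count = 4
  pos 13: leaf 'B' → count = 5
  pos 16: leaf 'X' → count = 6
  pos 18: leaf 'U' → count = 7
  pos 20: leaf 'H' → count = 8
  pos 23: leaf 'C' → count = 9
Total leaves: 9

Answer: 9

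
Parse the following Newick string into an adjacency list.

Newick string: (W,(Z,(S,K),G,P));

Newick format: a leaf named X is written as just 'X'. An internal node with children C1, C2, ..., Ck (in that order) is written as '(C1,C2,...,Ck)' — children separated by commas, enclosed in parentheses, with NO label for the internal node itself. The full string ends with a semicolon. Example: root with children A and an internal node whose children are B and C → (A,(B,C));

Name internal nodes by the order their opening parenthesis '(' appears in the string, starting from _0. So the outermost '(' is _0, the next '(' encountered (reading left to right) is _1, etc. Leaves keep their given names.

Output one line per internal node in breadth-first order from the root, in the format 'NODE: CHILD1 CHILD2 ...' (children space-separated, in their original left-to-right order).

Answer: _0: W _1
_1: Z _2 G P
_2: S K

Derivation:
Input: (W,(Z,(S,K),G,P));
Scanning left-to-right, naming '(' by encounter order:
  pos 0: '(' -> open internal node _0 (depth 1)
  pos 3: '(' -> open internal node _1 (depth 2)
  pos 6: '(' -> open internal node _2 (depth 3)
  pos 10: ')' -> close internal node _2 (now at depth 2)
  pos 15: ')' -> close internal node _1 (now at depth 1)
  pos 16: ')' -> close internal node _0 (now at depth 0)
Total internal nodes: 3
BFS adjacency from root:
  _0: W _1
  _1: Z _2 G P
  _2: S K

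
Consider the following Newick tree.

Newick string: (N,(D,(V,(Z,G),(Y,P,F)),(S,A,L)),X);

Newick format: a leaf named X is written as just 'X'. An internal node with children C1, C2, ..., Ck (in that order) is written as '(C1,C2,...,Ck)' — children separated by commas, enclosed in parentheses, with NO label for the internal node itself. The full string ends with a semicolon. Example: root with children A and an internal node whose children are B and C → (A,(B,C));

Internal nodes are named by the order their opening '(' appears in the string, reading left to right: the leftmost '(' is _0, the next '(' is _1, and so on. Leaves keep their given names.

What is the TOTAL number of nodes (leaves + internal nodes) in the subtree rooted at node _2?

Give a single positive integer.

Answer: 9

Derivation:
Newick: (N,(D,(V,(Z,G),(Y,P,F)),(S,A,L)),X);
Locate _2: it is the '(' at position 6 (the 3rd '(' reading left to right).
Query: subtree rooted at _2
_2: subtree_size = 1 + 8
  V: subtree_size = 1 + 0
  _3: subtree_size = 1 + 2
    Z: subtree_size = 1 + 0
    G: subtree_size = 1 + 0
  _4: subtree_size = 1 + 3
    Y: subtree_size = 1 + 0
    P: subtree_size = 1 + 0
    F: subtree_size = 1 + 0
Total subtree size of _2: 9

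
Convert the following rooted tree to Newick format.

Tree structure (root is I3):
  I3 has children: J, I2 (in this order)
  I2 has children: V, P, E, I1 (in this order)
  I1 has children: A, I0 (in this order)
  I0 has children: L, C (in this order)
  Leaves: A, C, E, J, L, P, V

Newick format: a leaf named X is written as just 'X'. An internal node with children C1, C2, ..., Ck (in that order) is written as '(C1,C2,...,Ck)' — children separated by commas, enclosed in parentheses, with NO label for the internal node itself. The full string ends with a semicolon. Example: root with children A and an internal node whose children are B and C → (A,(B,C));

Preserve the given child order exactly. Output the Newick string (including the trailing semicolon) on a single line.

Answer: (J,(V,P,E,(A,(L,C))));

Derivation:
internal I3 with children ['J', 'I2']
  leaf 'J' → 'J'
  internal I2 with children ['V', 'P', 'E', 'I1']
    leaf 'V' → 'V'
    leaf 'P' → 'P'
    leaf 'E' → 'E'
    internal I1 with children ['A', 'I0']
      leaf 'A' → 'A'
      internal I0 with children ['L', 'C']
        leaf 'L' → 'L'
        leaf 'C' → 'C'
      → '(L,C)'
    → '(A,(L,C))'
  → '(V,P,E,(A,(L,C)))'
→ '(J,(V,P,E,(A,(L,C))))'
Final: (J,(V,P,E,(A,(L,C))));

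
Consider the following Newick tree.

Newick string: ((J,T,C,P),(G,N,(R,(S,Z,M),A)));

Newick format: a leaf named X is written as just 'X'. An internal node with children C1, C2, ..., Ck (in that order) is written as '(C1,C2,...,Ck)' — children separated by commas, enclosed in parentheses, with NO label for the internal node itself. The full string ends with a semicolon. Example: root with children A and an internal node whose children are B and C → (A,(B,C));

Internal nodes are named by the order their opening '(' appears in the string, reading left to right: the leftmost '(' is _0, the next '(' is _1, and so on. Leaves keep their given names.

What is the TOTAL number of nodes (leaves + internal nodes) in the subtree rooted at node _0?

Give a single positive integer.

Newick: ((J,T,C,P),(G,N,(R,(S,Z,M),A)));
Locate _0: it is the '(' at position 0 (the 1st '(' reading left to right).
Query: subtree rooted at _0
_0: subtree_size = 1 + 15
  _1: subtree_size = 1 + 4
    J: subtree_size = 1 + 0
    T: subtree_size = 1 + 0
    C: subtree_size = 1 + 0
    P: subtree_size = 1 + 0
  _2: subtree_size = 1 + 9
    G: subtree_size = 1 + 0
    N: subtree_size = 1 + 0
    _3: subtree_size = 1 + 6
      R: subtree_size = 1 + 0
      _4: subtree_size = 1 + 3
        S: subtree_size = 1 + 0
        Z: subtree_size = 1 + 0
        M: subtree_size = 1 + 0
      A: subtree_size = 1 + 0
Total subtree size of _0: 16

Answer: 16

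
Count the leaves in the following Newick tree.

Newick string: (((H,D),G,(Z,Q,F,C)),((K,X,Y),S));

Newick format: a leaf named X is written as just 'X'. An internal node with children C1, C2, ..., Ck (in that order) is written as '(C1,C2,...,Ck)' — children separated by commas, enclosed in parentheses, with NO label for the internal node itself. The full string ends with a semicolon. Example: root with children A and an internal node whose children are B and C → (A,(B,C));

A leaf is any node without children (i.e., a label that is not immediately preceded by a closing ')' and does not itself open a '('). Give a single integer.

Newick: (((H,D),G,(Z,Q,F,C)),((K,X,Y),S));
Scan left-to-right; a leaf is any maximal label run not followed by '(':
  pos 3: leaf 'H' → count = 1
  pos 5: leaf 'D' → count = 2
  pos 8: leaf 'G' → count = 3
  pos 11: leaf 'Z' → count = 4
  pos 13: leaf 'Q' → count = 5
  pos 15: leaf 'F' → count = 6
  pos 17: leaf 'C' → count = 7
  pos 23: leaf 'K' → count = 8
  pos 25: leaf 'X' → count = 9
  pos 27: leaf 'Y' → count = 10
  pos 30: leaf 'S' → count = 11
Total leaves: 11

Answer: 11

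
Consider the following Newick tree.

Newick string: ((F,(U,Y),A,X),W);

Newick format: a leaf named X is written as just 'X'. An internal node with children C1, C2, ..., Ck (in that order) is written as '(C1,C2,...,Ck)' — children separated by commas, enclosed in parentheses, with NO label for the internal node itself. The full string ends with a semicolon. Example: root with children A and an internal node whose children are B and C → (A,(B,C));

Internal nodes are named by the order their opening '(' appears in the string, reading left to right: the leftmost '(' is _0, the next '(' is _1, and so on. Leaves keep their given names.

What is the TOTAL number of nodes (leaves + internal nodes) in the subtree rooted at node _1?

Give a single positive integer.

Answer: 7

Derivation:
Newick: ((F,(U,Y),A,X),W);
Locate _1: it is the '(' at position 1 (the 2nd '(' reading left to right).
Query: subtree rooted at _1
_1: subtree_size = 1 + 6
  F: subtree_size = 1 + 0
  _2: subtree_size = 1 + 2
    U: subtree_size = 1 + 0
    Y: subtree_size = 1 + 0
  A: subtree_size = 1 + 0
  X: subtree_size = 1 + 0
Total subtree size of _1: 7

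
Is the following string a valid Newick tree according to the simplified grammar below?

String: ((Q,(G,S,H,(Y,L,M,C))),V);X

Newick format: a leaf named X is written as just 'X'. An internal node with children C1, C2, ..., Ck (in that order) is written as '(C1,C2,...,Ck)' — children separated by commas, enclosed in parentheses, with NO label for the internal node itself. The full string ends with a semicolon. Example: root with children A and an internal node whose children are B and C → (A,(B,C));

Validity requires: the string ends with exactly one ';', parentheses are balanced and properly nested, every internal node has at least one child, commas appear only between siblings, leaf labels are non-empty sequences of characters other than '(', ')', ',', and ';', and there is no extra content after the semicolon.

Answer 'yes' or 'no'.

Input: ((Q,(G,S,H,(Y,L,M,C))),V);X
Paren balance: 4 '(' vs 4 ')' OK
Ends with single ';': False
Full parse: FAILS (must end with ;)
Valid: False

Answer: no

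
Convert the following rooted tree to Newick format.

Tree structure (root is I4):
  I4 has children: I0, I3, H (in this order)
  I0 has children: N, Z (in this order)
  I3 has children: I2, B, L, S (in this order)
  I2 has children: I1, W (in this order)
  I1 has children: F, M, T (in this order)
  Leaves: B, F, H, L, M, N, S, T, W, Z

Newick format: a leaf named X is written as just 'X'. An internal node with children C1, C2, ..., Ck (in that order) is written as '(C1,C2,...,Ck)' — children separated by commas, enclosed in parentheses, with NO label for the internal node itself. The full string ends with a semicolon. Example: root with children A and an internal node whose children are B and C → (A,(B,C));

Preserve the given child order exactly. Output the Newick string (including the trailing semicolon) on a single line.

internal I4 with children ['I0', 'I3', 'H']
  internal I0 with children ['N', 'Z']
    leaf 'N' → 'N'
    leaf 'Z' → 'Z'
  → '(N,Z)'
  internal I3 with children ['I2', 'B', 'L', 'S']
    internal I2 with children ['I1', 'W']
      internal I1 with children ['F', 'M', 'T']
        leaf 'F' → 'F'
        leaf 'M' → 'M'
        leaf 'T' → 'T'
      → '(F,M,T)'
      leaf 'W' → 'W'
    → '((F,M,T),W)'
    leaf 'B' → 'B'
    leaf 'L' → 'L'
    leaf 'S' → 'S'
  → '(((F,M,T),W),B,L,S)'
  leaf 'H' → 'H'
→ '((N,Z),(((F,M,T),W),B,L,S),H)'
Final: ((N,Z),(((F,M,T),W),B,L,S),H);

Answer: ((N,Z),(((F,M,T),W),B,L,S),H);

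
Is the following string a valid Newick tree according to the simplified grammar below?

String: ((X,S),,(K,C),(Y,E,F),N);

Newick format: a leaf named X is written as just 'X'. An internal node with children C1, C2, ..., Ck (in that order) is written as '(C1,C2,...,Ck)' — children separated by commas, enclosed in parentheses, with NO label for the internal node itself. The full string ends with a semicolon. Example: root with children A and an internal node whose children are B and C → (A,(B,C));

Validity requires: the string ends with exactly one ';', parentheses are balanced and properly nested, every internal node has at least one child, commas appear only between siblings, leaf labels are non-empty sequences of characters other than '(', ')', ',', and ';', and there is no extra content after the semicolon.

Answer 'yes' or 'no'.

Input: ((X,S),,(K,C),(Y,E,F),N);
Paren balance: 4 '(' vs 4 ')' OK
Ends with single ';': True
Full parse: FAILS (empty leaf label at pos 7)
Valid: False

Answer: no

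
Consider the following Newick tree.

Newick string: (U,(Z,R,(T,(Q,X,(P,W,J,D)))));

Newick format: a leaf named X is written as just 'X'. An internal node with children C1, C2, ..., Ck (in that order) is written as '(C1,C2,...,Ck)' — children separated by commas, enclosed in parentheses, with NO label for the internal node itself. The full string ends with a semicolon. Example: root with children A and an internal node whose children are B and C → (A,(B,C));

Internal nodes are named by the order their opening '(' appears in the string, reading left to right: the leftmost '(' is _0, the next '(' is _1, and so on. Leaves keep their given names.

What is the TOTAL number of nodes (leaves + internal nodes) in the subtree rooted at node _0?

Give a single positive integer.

Answer: 15

Derivation:
Newick: (U,(Z,R,(T,(Q,X,(P,W,J,D)))));
Locate _0: it is the '(' at position 0 (the 1st '(' reading left to right).
Query: subtree rooted at _0
_0: subtree_size = 1 + 14
  U: subtree_size = 1 + 0
  _1: subtree_size = 1 + 12
    Z: subtree_size = 1 + 0
    R: subtree_size = 1 + 0
    _2: subtree_size = 1 + 9
      T: subtree_size = 1 + 0
      _3: subtree_size = 1 + 7
        Q: subtree_size = 1 + 0
        X: subtree_size = 1 + 0
        _4: subtree_size = 1 + 4
          P: subtree_size = 1 + 0
          W: subtree_size = 1 + 0
          J: subtree_size = 1 + 0
          D: subtree_size = 1 + 0
Total subtree size of _0: 15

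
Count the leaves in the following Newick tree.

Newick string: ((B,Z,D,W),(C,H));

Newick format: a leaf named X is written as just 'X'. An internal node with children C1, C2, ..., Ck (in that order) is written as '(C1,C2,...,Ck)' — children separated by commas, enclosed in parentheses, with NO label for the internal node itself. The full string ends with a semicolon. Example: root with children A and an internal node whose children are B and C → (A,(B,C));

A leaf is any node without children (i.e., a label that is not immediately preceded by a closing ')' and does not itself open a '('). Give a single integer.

Answer: 6

Derivation:
Newick: ((B,Z,D,W),(C,H));
Scan left-to-right; a leaf is any maximal label run not followed by '(':
  pos 2: leaf 'B' → count = 1
  pos 4: leaf 'Z' → count = 2
  pos 6: leaf 'D' → count = 3
  pos 8: leaf 'W' → count = 4
  pos 12: leaf 'C' → count = 5
  pos 14: leaf 'H' → count = 6
Total leaves: 6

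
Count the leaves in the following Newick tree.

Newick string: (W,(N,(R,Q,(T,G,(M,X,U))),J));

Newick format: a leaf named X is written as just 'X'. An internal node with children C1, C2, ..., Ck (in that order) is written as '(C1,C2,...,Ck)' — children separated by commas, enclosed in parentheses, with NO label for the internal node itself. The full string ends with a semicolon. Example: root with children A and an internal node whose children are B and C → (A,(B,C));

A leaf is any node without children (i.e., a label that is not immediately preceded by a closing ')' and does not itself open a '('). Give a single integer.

Answer: 10

Derivation:
Newick: (W,(N,(R,Q,(T,G,(M,X,U))),J));
Scan left-to-right; a leaf is any maximal label run not followed by '(':
  pos 1: leaf 'W' → count = 1
  pos 4: leaf 'N' → count = 2
  pos 7: leaf 'R' → count = 3
  pos 9: leaf 'Q' → count = 4
  pos 12: leaf 'T' → count = 5
  pos 14: leaf 'G' → count = 6
  pos 17: leaf 'M' → count = 7
  pos 19: leaf 'X' → count = 8
  pos 21: leaf 'U' → count = 9
  pos 26: leaf 'J' → count = 10
Total leaves: 10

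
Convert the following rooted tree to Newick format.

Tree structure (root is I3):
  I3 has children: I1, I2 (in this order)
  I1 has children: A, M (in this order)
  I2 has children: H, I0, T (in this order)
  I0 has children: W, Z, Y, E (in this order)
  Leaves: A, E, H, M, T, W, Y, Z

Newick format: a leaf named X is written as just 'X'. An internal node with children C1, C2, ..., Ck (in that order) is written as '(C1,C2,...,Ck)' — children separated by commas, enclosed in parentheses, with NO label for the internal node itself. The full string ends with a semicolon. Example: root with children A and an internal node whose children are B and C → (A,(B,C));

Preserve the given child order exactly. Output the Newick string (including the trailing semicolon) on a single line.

internal I3 with children ['I1', 'I2']
  internal I1 with children ['A', 'M']
    leaf 'A' → 'A'
    leaf 'M' → 'M'
  → '(A,M)'
  internal I2 with children ['H', 'I0', 'T']
    leaf 'H' → 'H'
    internal I0 with children ['W', 'Z', 'Y', 'E']
      leaf 'W' → 'W'
      leaf 'Z' → 'Z'
      leaf 'Y' → 'Y'
      leaf 'E' → 'E'
    → '(W,Z,Y,E)'
    leaf 'T' → 'T'
  → '(H,(W,Z,Y,E),T)'
→ '((A,M),(H,(W,Z,Y,E),T))'
Final: ((A,M),(H,(W,Z,Y,E),T));

Answer: ((A,M),(H,(W,Z,Y,E),T));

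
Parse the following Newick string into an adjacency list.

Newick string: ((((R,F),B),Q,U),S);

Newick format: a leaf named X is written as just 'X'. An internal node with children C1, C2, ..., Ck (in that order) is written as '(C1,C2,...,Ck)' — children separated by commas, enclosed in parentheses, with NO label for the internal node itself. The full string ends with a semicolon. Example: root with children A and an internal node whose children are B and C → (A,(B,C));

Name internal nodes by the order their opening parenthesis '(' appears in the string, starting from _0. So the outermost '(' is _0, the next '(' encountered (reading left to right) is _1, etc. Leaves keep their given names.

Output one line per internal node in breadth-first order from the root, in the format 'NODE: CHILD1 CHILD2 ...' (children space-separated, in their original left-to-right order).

Answer: _0: _1 S
_1: _2 Q U
_2: _3 B
_3: R F

Derivation:
Input: ((((R,F),B),Q,U),S);
Scanning left-to-right, naming '(' by encounter order:
  pos 0: '(' -> open internal node _0 (depth 1)
  pos 1: '(' -> open internal node _1 (depth 2)
  pos 2: '(' -> open internal node _2 (depth 3)
  pos 3: '(' -> open internal node _3 (depth 4)
  pos 7: ')' -> close internal node _3 (now at depth 3)
  pos 10: ')' -> close internal node _2 (now at depth 2)
  pos 15: ')' -> close internal node _1 (now at depth 1)
  pos 18: ')' -> close internal node _0 (now at depth 0)
Total internal nodes: 4
BFS adjacency from root:
  _0: _1 S
  _1: _2 Q U
  _2: _3 B
  _3: R F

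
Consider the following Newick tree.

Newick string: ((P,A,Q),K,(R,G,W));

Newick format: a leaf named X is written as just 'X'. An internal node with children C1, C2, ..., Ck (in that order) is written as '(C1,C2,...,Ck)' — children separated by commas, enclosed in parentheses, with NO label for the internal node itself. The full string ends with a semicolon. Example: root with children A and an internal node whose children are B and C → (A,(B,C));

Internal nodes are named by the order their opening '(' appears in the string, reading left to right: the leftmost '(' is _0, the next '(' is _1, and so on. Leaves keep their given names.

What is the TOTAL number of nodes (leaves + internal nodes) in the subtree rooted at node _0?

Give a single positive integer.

Answer: 10

Derivation:
Newick: ((P,A,Q),K,(R,G,W));
Locate _0: it is the '(' at position 0 (the 1st '(' reading left to right).
Query: subtree rooted at _0
_0: subtree_size = 1 + 9
  _1: subtree_size = 1 + 3
    P: subtree_size = 1 + 0
    A: subtree_size = 1 + 0
    Q: subtree_size = 1 + 0
  K: subtree_size = 1 + 0
  _2: subtree_size = 1 + 3
    R: subtree_size = 1 + 0
    G: subtree_size = 1 + 0
    W: subtree_size = 1 + 0
Total subtree size of _0: 10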